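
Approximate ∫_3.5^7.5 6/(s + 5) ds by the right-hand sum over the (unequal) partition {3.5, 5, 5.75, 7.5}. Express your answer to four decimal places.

Subinterval widths: 1.5, 0.75, 1.75.
Right endpoints: 5, 5.75, 7.5.
f(5) = 0.6, f(5.75) = 24/43, f(7.5) = 0.48.
Sum = Σ Δs_i · f(s_i).
Sum ≈ 2.1586.

2.1586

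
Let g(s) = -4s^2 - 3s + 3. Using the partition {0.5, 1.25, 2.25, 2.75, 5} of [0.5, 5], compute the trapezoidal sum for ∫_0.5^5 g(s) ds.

-198.75

Subinterval widths: 0.75, 1, 0.5, 2.25.
g(0.5) = 0.5, g(1.25) = -7, g(2.25) = -24, g(2.75) = -35.5, g(5) = -112.
On each subinterval the trapezoid contributes (Δs_i/2)·[g(s_{i-1}) + g(s_i)].
Sum = -198.75.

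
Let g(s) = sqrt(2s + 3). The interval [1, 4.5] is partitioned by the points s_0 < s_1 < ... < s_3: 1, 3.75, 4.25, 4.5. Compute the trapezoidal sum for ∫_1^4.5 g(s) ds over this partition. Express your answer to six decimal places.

10.044895

Subinterval widths: 2.75, 0.5, 0.25.
g(1) ≈ 2.236068, g(3.75) ≈ 3.240370, g(4.25) ≈ 3.391165, g(4.5) ≈ 3.464102.
On each subinterval the trapezoid contributes (Δs_i/2)·[g(s_{i-1}) + g(s_i)].
Sum ≈ 10.044895.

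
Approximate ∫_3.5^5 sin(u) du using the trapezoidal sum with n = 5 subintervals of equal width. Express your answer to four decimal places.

Δu = (5 − 3.5)/5 = 0.3.
f(3.5) ≈ -0.3508, f(3.8) ≈ -0.6119, f(4.1) ≈ -0.8183, f(4.4) ≈ -0.9516, f(4.7) ≈ -0.9999, f(5) ≈ -0.9589.
T_5 = (Δu/2)·[f(u_0) + 2f(u_1) + ... + 2f(u_{4}) + f(u_5)].
Sum ≈ -1.2110.

-1.2110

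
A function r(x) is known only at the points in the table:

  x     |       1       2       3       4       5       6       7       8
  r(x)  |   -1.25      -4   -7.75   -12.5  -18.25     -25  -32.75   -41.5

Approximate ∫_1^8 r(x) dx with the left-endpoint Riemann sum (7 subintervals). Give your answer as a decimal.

-101.5

Δx = 1.
Sum = 1·[(-1.25) + (-4) + (-7.75) + (-12.5) + (-18.25) + (-25) + (-32.75)] = -101.5.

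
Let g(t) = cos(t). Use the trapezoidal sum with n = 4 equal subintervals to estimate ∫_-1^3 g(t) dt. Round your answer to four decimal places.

Δt = (3 − (-1))/4 = 1.
g(-1) ≈ 0.5403, g(0) ≈ 1.0000, g(1) ≈ 0.5403, g(2) ≈ -0.4161, g(3) ≈ -0.9900.
T_4 = (Δt/2)·[g(t_0) + 2g(t_1) + 2g(t_2) + 2g(t_3) + g(t_4)].
Sum ≈ 0.8993.

0.8993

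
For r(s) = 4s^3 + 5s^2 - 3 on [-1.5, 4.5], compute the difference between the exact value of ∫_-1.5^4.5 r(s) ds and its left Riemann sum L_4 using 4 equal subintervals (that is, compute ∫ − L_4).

Exact integral: ∫_-1.5^4.5 r(s) ds = 544.5.
L_4 = 245.25.
Error = 544.5 − 245.25 = 299.25.

299.25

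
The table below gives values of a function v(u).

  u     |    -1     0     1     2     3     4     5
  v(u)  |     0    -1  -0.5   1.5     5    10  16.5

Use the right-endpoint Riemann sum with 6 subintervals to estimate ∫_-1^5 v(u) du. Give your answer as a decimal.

Δu = 1.
Sum = 1·[(-1) + (-0.5) + 1.5 + 5 + 10 + 16.5] = 31.5.

31.5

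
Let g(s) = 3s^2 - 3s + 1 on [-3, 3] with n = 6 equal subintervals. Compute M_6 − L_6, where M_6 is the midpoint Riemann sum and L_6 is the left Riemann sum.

M_6 = 58.5.
L_6 = 72.
M_6 − L_6 = -13.5.

-13.5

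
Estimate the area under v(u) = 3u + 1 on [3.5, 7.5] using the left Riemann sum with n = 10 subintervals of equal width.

Δu = (7.5 − 3.5)/10 = 0.4.
Left endpoints: 3.5, 3.9, 4.3, 4.7, 5.1, 5.5, 5.9, 6.3, 6.7, 7.1.
v(3.5) = 11.5, v(3.9) = 12.7, v(4.3) = 13.9, v(4.7) = 15.1, v(5.1) = 16.3, v(5.5) = 17.5, v(5.9) = 18.7, v(6.3) = 19.9, v(6.7) = 21.1, v(7.1) = 22.3.
Sum = Δu · [v(3.5) + v(3.9) + v(4.3) + ...].
Sum = 67.6.

67.6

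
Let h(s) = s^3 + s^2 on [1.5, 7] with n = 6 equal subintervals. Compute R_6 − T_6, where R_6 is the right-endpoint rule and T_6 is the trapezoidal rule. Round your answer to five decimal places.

R_6 ≈ 899.8722512.
T_6 ≈ 722.7837095.
R_6 − T_6 ≈ 177.08854.

177.08854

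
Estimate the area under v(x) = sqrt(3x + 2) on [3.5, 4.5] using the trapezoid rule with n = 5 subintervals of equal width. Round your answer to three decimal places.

3.740

Δx = (4.5 − 3.5)/5 = 0.2.
v(3.5) ≈ 3.536, v(3.7) ≈ 3.619, v(3.9) ≈ 3.701, v(4.1) ≈ 3.782, v(4.3) ≈ 3.860, v(4.5) ≈ 3.937.
T_5 = (Δx/2)·[v(x_0) + 2v(x_1) + ... + 2v(x_{4}) + v(x_5)].
Sum ≈ 3.740.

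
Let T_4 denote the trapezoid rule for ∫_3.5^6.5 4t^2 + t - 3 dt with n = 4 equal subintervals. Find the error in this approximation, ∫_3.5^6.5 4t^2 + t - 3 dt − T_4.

-1.125

Exact integral: ∫_3.5^6.5 f(t) dt = 315.
T_4 = 316.125.
Error = 315 − 316.125 = -1.125.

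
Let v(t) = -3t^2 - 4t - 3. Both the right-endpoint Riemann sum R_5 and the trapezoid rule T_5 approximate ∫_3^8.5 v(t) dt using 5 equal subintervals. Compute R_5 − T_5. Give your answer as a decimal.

-116.4625

R_5 = -849.915.
T_5 = -733.4525.
R_5 − T_5 = -116.4625.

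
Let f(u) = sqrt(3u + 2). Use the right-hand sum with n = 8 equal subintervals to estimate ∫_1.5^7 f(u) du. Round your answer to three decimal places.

21.591

Δu = (7 − 1.5)/8 = 0.6875.
Right endpoints: 2.1875, 2.875, 3.5625, 4.25, 4.9375, 5.625, 6.3125, 7.
f(2.1875) ≈ 2.926, f(2.875) ≈ 3.260, f(3.5625) ≈ 3.562, f(4.25) ≈ 3.841, f(4.9375) ≈ 4.100, f(5.625) ≈ 4.345, f(6.3125) ≈ 4.576, f(7) ≈ 4.796.
Sum = Δu · [f(2.1875) + f(2.875) + f(3.5625) + ...].
Sum ≈ 21.591.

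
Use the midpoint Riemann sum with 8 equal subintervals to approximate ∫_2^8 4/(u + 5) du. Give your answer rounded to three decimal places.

2.475

Δu = (8 − 2)/8 = 0.75.
Midpoints: 2.375, 3.125, 3.875, 4.625, 5.375, 6.125, 6.875, 7.625.
f(2.375) = 32/59, f(3.125) = 32/65, f(3.875) = 32/71, f(4.625) = 32/77, f(5.375) = 32/83, f(6.125) = 32/89, f(6.875) = 32/95, f(7.625) = 32/101.
Sum = Δu · [f(2.375) + f(3.125) + f(3.875) + ...].
Sum ≈ 2.475.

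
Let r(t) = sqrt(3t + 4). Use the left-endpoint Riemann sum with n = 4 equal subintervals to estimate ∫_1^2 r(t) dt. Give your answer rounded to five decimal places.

Δt = (2 − 1)/4 = 0.25.
Left endpoints: 1, 1.25, 1.5, 1.75.
r(1) ≈ 2.64575, r(1.25) ≈ 2.78388, r(1.5) ≈ 2.91548, r(1.75) ≈ 3.04138.
Sum = Δt · [r(1) + r(1.25) + r(1.5) + r(1.75)].
Sum ≈ 2.84662.

2.84662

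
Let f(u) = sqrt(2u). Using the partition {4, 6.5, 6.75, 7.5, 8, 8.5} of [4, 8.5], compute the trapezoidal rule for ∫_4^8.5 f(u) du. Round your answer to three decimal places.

15.782

Subinterval widths: 2.5, 0.25, 0.75, 0.5, 0.5.
f(4) ≈ 2.828, f(6.5) ≈ 3.606, f(6.75) ≈ 3.674, f(7.5) ≈ 3.873, f(8) ≈ 4.000, f(8.5) ≈ 4.123.
On each subinterval the trapezoid contributes (Δu_i/2)·[f(u_{i-1}) + f(u_i)].
Sum ≈ 15.782.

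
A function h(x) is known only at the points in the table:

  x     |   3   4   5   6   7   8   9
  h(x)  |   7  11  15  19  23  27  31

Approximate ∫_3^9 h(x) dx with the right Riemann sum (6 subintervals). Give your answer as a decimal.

126

Δx = 1.
Sum = 1·[11 + 15 + 19 + 23 + 27 + 31] = 126.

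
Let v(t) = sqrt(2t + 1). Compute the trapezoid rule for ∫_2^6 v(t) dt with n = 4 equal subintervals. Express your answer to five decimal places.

Δt = (6 − 2)/4 = 1.
v(2) ≈ 2.23607, v(3) ≈ 2.64575, v(4) ≈ 3.00000, v(5) ≈ 3.31662, v(6) ≈ 3.60555.
T_4 = (Δt/2)·[v(t_0) + 2v(t_1) + 2v(t_2) + 2v(t_3) + v(t_4)].
Sum ≈ 11.88319.

11.88319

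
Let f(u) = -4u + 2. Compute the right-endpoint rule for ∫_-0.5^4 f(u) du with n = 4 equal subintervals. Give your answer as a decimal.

-32.625

Δu = (4 − (-0.5))/4 = 1.125.
Right endpoints: 0.625, 1.75, 2.875, 4.
f(0.625) = -0.5, f(1.75) = -5, f(2.875) = -9.5, f(4) = -14.
Sum = Δu · [f(0.625) + f(1.75) + f(2.875) + f(4)].
Sum = -32.625.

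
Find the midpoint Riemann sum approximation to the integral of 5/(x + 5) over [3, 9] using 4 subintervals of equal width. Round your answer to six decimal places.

2.793186

Δx = (9 − 3)/4 = 1.5.
Midpoints: 3.75, 5.25, 6.75, 8.25.
f(3.75) = 4/7, f(5.25) = 20/41, f(6.75) = 20/47, f(8.25) = 20/53.
Sum = Δx · [f(3.75) + f(5.25) + f(6.75) + f(8.25)].
Sum ≈ 2.793186.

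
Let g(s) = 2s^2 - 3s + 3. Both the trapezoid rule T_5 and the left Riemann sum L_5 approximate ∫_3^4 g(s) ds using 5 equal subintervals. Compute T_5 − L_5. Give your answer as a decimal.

T_5 = 17.18.
L_5 = 16.08.
T_5 − L_5 = 1.1.

1.1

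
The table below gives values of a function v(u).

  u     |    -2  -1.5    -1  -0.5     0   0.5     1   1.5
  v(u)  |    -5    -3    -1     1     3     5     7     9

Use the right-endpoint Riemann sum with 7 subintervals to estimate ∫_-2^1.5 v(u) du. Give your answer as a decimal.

Δu = 0.5.
Sum = 0.5·[(-3) + (-1) + 1 + 3 + 5 + 7 + 9] = 10.5.

10.5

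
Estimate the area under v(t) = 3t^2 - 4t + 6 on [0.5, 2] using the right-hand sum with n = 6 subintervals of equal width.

Δt = (2 − 0.5)/6 = 0.25.
Right endpoints: 0.75, 1, 1.25, 1.5, 1.75, 2.
v(0.75) = 4.6875, v(1) = 5, v(1.25) = 5.6875, v(1.5) = 6.75, v(1.75) = 8.1875, v(2) = 10.
Sum = Δt · [v(0.75) + v(1) + v(1.25) + ...].
Sum = 10.078125.

10.078125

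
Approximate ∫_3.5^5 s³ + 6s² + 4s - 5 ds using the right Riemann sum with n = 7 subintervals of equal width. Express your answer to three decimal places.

318.838

Δs = (5 − 3.5)/7 = 3/14.
Right endpoints: 26/7, 55/14, 29/7, 61/14, 32/7, 67/14, 5.
f(26/7) = 49349/343, f(55/14) = 449875/2744, f(29/7) = 63680/343, f(61/14) = 573649/2744, f(32/7) = 80333/343, f(67/14) = 716647/2744, f(5) = 290.
Sum = Δs · [f(26/7) + f(55/14) + f(29/7) + ...].
Sum ≈ 318.838.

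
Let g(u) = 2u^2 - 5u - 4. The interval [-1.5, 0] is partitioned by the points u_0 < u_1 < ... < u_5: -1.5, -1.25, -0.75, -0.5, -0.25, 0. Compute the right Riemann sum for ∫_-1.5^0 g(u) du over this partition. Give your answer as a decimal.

-0.125

Subinterval widths: 0.25, 0.5, 0.25, 0.25, 0.25.
Right endpoints: -1.25, -0.75, -0.5, -0.25, 0.
g(-1.25) = 5.375, g(-0.75) = 0.875, g(-0.5) = -1, g(-0.25) = -2.625, g(0) = -4.
Sum = Σ Δu_i · g(u_i).
Sum = -0.125.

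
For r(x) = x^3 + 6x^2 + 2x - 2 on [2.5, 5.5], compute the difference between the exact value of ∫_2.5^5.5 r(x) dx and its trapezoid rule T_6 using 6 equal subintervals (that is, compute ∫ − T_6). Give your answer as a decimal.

-2.25

Exact integral: ∫_2.5^5.5 r(x) dx = 538.5.
T_6 = 540.75.
Error = 538.5 − 540.75 = -2.25.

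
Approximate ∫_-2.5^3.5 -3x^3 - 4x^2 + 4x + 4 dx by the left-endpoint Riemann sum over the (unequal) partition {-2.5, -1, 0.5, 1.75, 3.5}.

Subinterval widths: 1.5, 1.5, 1.25, 1.75.
Left endpoints: -2.5, -1, 0.5, 1.75.
f(-2.5) = 15.875, f(-1) = -1, f(0.5) = 4.625, f(1.75) = -17.328125.
Sum = Σ Δx_i · f(x_i).
Sum = -2.23046875.

-2.23046875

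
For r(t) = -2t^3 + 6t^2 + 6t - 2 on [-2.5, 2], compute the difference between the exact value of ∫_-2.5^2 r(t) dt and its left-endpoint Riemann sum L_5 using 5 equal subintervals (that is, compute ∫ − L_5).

Exact integral: ∫_-2.5^2 r(t) dt = 43.03125.
L_5 = 62.775.
Error = 43.03125 − 62.775 = -19.74375.

-19.74375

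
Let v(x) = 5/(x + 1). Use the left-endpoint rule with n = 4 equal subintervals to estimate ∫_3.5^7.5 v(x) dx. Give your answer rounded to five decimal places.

3.45610

Δx = (7.5 − 3.5)/4 = 1.
Left endpoints: 3.5, 4.5, 5.5, 6.5.
v(3.5) = 10/9, v(4.5) = 10/11, v(5.5) = 10/13, v(6.5) = 2/3.
Sum = Δx · [v(3.5) + v(4.5) + v(5.5) + v(6.5)].
Sum ≈ 3.45610.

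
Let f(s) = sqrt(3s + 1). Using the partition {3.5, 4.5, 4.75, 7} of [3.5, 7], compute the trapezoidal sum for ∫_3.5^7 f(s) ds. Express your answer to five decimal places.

Subinterval widths: 1, 0.25, 2.25.
f(3.5) ≈ 3.39116, f(4.5) ≈ 3.80789, f(4.75) ≈ 3.90512, f(7) ≈ 4.69042.
On each subinterval the trapezoid contributes (Δs_i/2)·[f(s_{i-1}) + f(s_i)].
Sum ≈ 14.23364.

14.23364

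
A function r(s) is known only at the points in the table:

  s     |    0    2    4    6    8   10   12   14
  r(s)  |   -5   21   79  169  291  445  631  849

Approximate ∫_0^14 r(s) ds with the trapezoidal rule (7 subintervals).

4116

Δs = 2.
T_7 = (2/2)·[(-5) + 2·21 + 2·79 + 2·169 + 2·291 + 2·445 + 2·631 + 849] = 4116.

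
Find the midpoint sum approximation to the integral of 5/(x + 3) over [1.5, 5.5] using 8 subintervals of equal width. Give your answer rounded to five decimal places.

3.17810

Δx = (5.5 − 1.5)/8 = 0.5.
Midpoints: 1.75, 2.25, 2.75, 3.25, 3.75, 4.25, 4.75, 5.25.
f(1.75) = 20/19, f(2.25) = 20/21, f(2.75) = 20/23, f(3.25) = 0.8, f(3.75) = 20/27, f(4.25) = 20/29, f(4.75) = 20/31, f(5.25) = 20/33.
Sum = Δx · [f(1.75) + f(2.25) + f(2.75) + ...].
Sum ≈ 3.17810.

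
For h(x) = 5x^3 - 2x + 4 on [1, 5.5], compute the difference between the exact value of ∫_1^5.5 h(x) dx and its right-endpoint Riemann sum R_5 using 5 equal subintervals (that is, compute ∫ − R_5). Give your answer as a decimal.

Exact integral: ∫_1^5.5 h(x) dx = 1131.328125.
R_5 = 1528.9875.
Error = 1131.328125 − 1528.9875 = -397.659375.

-397.659375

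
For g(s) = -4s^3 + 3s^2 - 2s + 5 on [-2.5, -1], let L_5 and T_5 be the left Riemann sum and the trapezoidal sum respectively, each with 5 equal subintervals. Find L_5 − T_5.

L_5 = 77.565.
T_5 = 65.9775.
L_5 − T_5 = 11.5875.

11.5875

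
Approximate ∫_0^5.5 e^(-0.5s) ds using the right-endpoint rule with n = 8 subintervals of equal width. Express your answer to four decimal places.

Δs = (5.5 − 0)/8 = 0.6875.
Right endpoints: 0.6875, 1.375, 2.0625, 2.75, 3.4375, 4.125, 4.8125, 5.5.
f(0.6875) ≈ 0.7091, f(1.375) ≈ 0.5028, f(2.0625) ≈ 0.3566, f(2.75) ≈ 0.2528, f(3.4375) ≈ 0.1793, f(4.125) ≈ 0.1271, f(4.8125) ≈ 0.0902, f(5.5) ≈ 0.0639.
Sum = Δs · [f(0.6875) + f(1.375) + f(2.0625) + ...].
Sum ≈ 1.5688.

1.5688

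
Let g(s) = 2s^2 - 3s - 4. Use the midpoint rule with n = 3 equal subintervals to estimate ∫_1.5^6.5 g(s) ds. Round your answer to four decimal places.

98.5185

Δs = (6.5 − 1.5)/3 = 5/3.
Midpoints: 7/3, 4, 17/3.
g(7/3) = -1/9, g(4) = 16, g(17/3) = 389/9.
Sum = Δs · [g(7/3) + g(4) + g(17/3)].
Sum ≈ 98.5185.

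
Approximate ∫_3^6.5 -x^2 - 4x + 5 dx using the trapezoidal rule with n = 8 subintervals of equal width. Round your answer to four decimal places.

Δx = (6.5 − 3)/8 = 0.4375.
f(3) = -16, f(3.4375) = -20.56640625, f(3.875) = -25.515625, f(4.3125) = -30.84765625, f(4.75) = -36.5625, f(5.1875) = -42.66015625, f(5.625) = -49.140625, f(6.0625) = -56.00390625, f(6.5) = -63.25.
T_8 = (Δx/2)·[f(x_0) + 2f(x_1) + ... + 2f(x_{7}) + f(x_8)].
Sum ≈ -131.6533.

-131.6533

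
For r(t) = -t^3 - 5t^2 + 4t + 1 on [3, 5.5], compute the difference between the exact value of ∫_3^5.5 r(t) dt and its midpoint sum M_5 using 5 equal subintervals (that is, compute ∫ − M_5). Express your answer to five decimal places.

-0.92448

Exact integral: ∫_3^5.5 r(t) dt ≈ -395.8072917.
M_5 = -394.8828125.
Error ≈ -395.8072917 − (-394.8828125) ≈ -0.92448.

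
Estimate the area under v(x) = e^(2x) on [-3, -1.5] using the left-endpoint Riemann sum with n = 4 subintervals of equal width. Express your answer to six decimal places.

0.015882

Δx = (-1.5 − (-3))/4 = 0.375.
Left endpoints: -3, -2.625, -2.25, -1.875.
v(-3) ≈ 0.002479, v(-2.625) ≈ 0.005248, v(-2.25) ≈ 0.011109, v(-1.875) ≈ 0.023518.
Sum = Δx · [v(-3) + v(-2.625) + v(-2.25) + v(-1.875)].
Sum ≈ 0.015882.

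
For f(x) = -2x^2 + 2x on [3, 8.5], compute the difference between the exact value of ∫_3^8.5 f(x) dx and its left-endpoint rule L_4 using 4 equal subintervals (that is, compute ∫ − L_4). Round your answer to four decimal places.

Exact integral: ∫_3^8.5 f(x) dx ≈ -328.166667.
L_4 = -252.2265625.
Error ≈ -328.166667 − (-252.2265625) ≈ -75.9401.

-75.9401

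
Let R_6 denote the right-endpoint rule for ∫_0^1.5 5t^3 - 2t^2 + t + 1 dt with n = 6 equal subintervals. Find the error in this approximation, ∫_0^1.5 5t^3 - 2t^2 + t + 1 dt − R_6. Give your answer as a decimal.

-1.87890625

Exact integral: ∫_0^1.5 f(t) dt = 6.703125.
R_6 = 8.58203125.
Error = 6.703125 − 8.58203125 = -1.87890625.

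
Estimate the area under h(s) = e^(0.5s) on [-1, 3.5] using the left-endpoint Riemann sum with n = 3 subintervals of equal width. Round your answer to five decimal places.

6.91326

Δs = (3.5 − (-1))/3 = 1.5.
Left endpoints: -1, 0.5, 2.
h(-1) ≈ 0.60653, h(0.5) ≈ 1.28403, h(2) ≈ 2.71828.
Sum = Δs · [h(-1) + h(0.5) + h(2)].
Sum ≈ 6.91326.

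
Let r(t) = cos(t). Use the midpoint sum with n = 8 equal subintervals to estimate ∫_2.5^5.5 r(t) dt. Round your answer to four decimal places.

-1.3117

Δt = (5.5 − 2.5)/8 = 0.375.
Midpoints: 2.6875, 3.0625, 3.4375, 3.8125, 4.1875, 4.5625, 4.9375, 5.3125.
r(2.6875) ≈ -0.8987, r(3.0625) ≈ -0.9969, r(3.4375) ≈ -0.9565, r(3.8125) ≈ -0.7833, r(4.1875) ≈ -0.5011, r(4.5625) ≈ -0.1493, r(4.9375) ≈ 0.2232, r(5.3125) ≈ 0.5647.
Sum = Δt · [r(2.6875) + r(3.0625) + r(3.4375) + ...].
Sum ≈ -1.3117.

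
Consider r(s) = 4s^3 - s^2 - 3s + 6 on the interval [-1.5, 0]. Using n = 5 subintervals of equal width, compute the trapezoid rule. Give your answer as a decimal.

Δs = (0 − (-1.5))/5 = 0.3.
r(-1.5) = -5.25, r(-1.2) = 1.248, r(-0.9) = 4.974, r(-0.6) = 6.576, r(-0.3) = 6.702, r(0) = 6.
T_5 = (Δs/2)·[r(s_0) + 2r(s_1) + ... + 2r(s_{4}) + r(s_5)].
Sum = 5.9625.

5.9625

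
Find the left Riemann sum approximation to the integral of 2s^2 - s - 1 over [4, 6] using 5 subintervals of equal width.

81.84

Δs = (6 − 4)/5 = 0.4.
Left endpoints: 4, 4.4, 4.8, 5.2, 5.6.
f(4) = 27, f(4.4) = 33.32, f(4.8) = 40.28, f(5.2) = 47.88, f(5.6) = 56.12.
Sum = Δs · [f(4) + f(4.4) + f(4.8) + f(5.2) + f(5.6)].
Sum = 81.84.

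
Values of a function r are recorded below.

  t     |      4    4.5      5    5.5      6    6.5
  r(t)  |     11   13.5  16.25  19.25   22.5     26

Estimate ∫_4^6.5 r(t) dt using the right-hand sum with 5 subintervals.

Δt = 0.5.
Sum = 0.5·[13.5 + 16.25 + 19.25 + 22.5 + 26] = 48.75.

48.75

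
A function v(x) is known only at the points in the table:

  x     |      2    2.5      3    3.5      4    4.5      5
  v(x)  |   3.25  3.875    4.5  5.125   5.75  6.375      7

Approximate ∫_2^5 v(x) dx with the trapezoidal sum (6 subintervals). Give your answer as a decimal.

Δx = 0.5.
T_6 = (0.5/2)·[3.25 + 2·3.875 + 2·4.5 + 2·5.125 + 2·5.75 + 2·6.375 + 7] = 15.375.

15.375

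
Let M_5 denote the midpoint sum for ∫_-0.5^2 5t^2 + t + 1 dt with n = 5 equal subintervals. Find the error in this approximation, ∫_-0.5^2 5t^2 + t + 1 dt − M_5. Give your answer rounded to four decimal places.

Exact integral: ∫_-0.5^2 f(t) dt ≈ 17.916667.
M_5 = 17.65625.
Error ≈ 17.916667 − 17.65625 ≈ 0.2604.

0.2604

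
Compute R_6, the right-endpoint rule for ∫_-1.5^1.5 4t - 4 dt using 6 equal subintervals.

-9

Δt = (1.5 − (-1.5))/6 = 0.5.
Right endpoints: -1, -0.5, 0, 0.5, 1, 1.5.
f(-1) = -8, f(-0.5) = -6, f(0) = -4, f(0.5) = -2, f(1) = 0, f(1.5) = 2.
Sum = Δt · [f(-1) + f(-0.5) + f(0) + ...].
Sum = -9.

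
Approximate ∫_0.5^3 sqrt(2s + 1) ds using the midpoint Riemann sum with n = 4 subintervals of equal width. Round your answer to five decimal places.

Δs = (3 − 0.5)/4 = 0.625.
Midpoints: 0.8125, 1.4375, 2.0625, 2.6875.
f(0.8125) ≈ 1.62019, f(1.4375) ≈ 1.96850, f(2.0625) ≈ 2.26385, f(2.6875) ≈ 2.52488.
Sum = Δs · [f(0.8125) + f(1.4375) + f(2.0625) + f(2.6875)].
Sum ≈ 5.23588.

5.23588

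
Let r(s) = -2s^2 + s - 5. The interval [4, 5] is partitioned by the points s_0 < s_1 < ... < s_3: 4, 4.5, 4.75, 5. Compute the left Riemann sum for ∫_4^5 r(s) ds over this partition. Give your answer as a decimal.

-38.09375

Subinterval widths: 0.5, 0.25, 0.25.
Left endpoints: 4, 4.5, 4.75.
r(4) = -33, r(4.5) = -41, r(4.75) = -45.375.
Sum = Σ Δs_i · r(s_i).
Sum = -38.09375.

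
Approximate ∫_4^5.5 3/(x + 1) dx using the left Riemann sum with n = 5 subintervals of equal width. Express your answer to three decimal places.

Δx = (5.5 − 4)/5 = 0.3.
Left endpoints: 4, 4.3, 4.6, 4.9, 5.2.
f(4) = 0.6, f(4.3) = 30/53, f(4.6) = 15/28, f(4.9) = 30/59, f(5.2) = 15/31.
Sum = Δx · [f(4) + f(4.3) + f(4.6) + f(4.9) + f(5.2)].
Sum ≈ 0.808.

0.808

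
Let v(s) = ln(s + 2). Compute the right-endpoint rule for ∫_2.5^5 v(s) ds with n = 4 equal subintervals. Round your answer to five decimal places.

Δs = (5 − 2.5)/4 = 0.625.
Right endpoints: 3.125, 3.75, 4.375, 5.
v(3.125) ≈ 1.63413, v(3.75) ≈ 1.74920, v(4.375) ≈ 1.85238, v(5) ≈ 1.94591.
Sum = Δs · [v(3.125) + v(3.75) + v(4.375) + v(5)].
Sum ≈ 4.48852.

4.48852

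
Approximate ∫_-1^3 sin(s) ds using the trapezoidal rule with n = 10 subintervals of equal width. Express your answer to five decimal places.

Δs = (3 − (-1))/10 = 0.4.
f(-1) ≈ -0.84147, f(-0.6) ≈ -0.56464, f(-0.2) ≈ -0.19867, f(0.2) ≈ 0.19867, f(0.6) ≈ 0.56464, f(1) ≈ 0.84147, f(1.4) ≈ 0.98545, f(1.8) ≈ 0.97385, f(2.2) ≈ 0.80850, f(2.6) ≈ 0.51550, f(3) ≈ 0.14112.
T_10 = (Δs/2)·[f(s_0) + 2f(s_1) + ... + 2f(s_{9}) + f(s_10)].
Sum ≈ 1.50984.

1.50984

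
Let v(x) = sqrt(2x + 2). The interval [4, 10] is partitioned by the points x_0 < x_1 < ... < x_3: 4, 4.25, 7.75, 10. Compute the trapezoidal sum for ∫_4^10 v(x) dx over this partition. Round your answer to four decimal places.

Subinterval widths: 0.25, 3.5, 2.25.
v(4) ≈ 3.1623, v(4.25) ≈ 3.2404, v(7.75) ≈ 4.1833, v(10) ≈ 4.6904.
On each subinterval the trapezoid contributes (Δx_i/2)·[v(x_{i-1}) + v(x_i)].
Sum ≈ 23.7747.

23.7747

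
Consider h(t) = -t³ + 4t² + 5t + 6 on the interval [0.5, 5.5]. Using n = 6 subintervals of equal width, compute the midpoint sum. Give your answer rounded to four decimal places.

Δt = (5.5 − 0.5)/6 = 5/6.
Midpoints: 11/12, 1.75, 31/12, 41/12, 4.25, 61/12.
h(11/12) = 22765/1728, h(1.75) = 21.640625, h(31/12) = 49025/1728, h(41/12) = 51655/1728, h(4.25) = 22.734375, h(61/12) = 5915/1728.
Sum = Δt · [h(11/12) + h(1.75) + h(31/12) + ...].
Sum ≈ 99.3634.

99.3634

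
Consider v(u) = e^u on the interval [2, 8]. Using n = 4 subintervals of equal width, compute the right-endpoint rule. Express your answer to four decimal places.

Δu = (8 − 2)/4 = 1.5.
Right endpoints: 3.5, 5, 6.5, 8.
v(3.5) ≈ 33.1155, v(5) ≈ 148.4132, v(6.5) ≈ 665.1416, v(8) ≈ 2980.9580.
Sum = Δu · [v(3.5) + v(5) + v(6.5) + v(8)].
Sum ≈ 5741.4423.

5741.4423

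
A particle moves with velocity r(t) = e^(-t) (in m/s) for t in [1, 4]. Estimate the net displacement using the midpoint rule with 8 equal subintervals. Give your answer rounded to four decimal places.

Δt = (4 − 1)/8 = 0.375.
Midpoints: 1.1875, 1.5625, 1.9375, 2.3125, 2.6875, 3.0625, 3.4375, 3.8125.
r(1.1875) ≈ 0.3050, r(1.5625) ≈ 0.2096, r(1.9375) ≈ 0.1441, r(2.3125) ≈ 0.0990, r(2.6875) ≈ 0.0681, r(3.0625) ≈ 0.0468, r(3.4375) ≈ 0.0321, r(3.8125) ≈ 0.0221.
Sum = Δt · [r(1.1875) + r(1.5625) + r(1.9375) + ...].
Sum ≈ 0.3475.

0.3475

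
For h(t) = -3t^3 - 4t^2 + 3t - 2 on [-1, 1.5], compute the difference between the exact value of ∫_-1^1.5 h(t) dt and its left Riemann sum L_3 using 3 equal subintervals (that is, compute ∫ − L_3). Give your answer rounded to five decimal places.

Exact integral: ∫_-1^1.5 h(t) dt ≈ -12.0052083.
L_3 ≈ -9.3865741.
Error ≈ -12.0052083 − (-9.3865741) ≈ -2.61863.

-2.61863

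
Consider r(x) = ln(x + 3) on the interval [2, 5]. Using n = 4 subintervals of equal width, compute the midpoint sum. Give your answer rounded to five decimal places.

5.59010

Δx = (5 − 2)/4 = 0.75.
Midpoints: 2.375, 3.125, 3.875, 4.625.
r(2.375) ≈ 1.68176, r(3.125) ≈ 1.81238, r(3.875) ≈ 1.92789, r(4.625) ≈ 2.03143.
Sum = Δx · [r(2.375) + r(3.125) + r(3.875) + r(4.625)].
Sum ≈ 5.59010.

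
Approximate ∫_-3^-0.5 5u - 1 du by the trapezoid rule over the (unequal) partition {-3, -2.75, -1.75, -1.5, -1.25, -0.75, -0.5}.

-24.375

Subinterval widths: 0.25, 1, 0.25, 0.25, 0.5, 0.25.
f(-3) = -16, f(-2.75) = -14.75, f(-1.75) = -9.75, f(-1.5) = -8.5, f(-1.25) = -7.25, f(-0.75) = -4.75, f(-0.5) = -3.5.
On each subinterval the trapezoid contributes (Δu_i/2)·[f(u_{i-1}) + f(u_i)].
Sum = -24.375.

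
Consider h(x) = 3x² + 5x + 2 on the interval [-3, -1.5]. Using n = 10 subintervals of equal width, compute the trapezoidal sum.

9.766875

Δx = (-1.5 − (-3))/10 = 0.15.
h(-3) = 14, h(-2.85) = 12.1175, h(-2.7) = 10.37, h(-2.55) = 8.7575, h(-2.4) = 7.28, h(-2.25) = 5.9375, h(-2.1) = 4.73, h(-1.95) = 3.6575, h(-1.8) = 2.72, h(-1.65) = 1.9175, h(-1.5) = 1.25.
T_10 = (Δx/2)·[h(x_0) + 2h(x_1) + ... + 2h(x_{9}) + h(x_10)].
Sum = 9.766875.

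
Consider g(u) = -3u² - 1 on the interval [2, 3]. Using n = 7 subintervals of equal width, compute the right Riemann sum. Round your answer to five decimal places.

-21.08163

Δu = (3 − 2)/7 = 1/7.
Right endpoints: 15/7, 16/7, 17/7, 18/7, 19/7, 20/7, 3.
g(15/7) = -724/49, g(16/7) = -817/49, g(17/7) = -916/49, g(18/7) = -1021/49, g(19/7) = -1132/49, g(20/7) = -1249/49, g(3) = -28.
Sum = Δu · [g(15/7) + g(16/7) + g(17/7) + ...].
Sum ≈ -21.08163.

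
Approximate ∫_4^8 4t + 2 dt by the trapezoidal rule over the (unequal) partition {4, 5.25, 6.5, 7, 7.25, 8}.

104

Subinterval widths: 1.25, 1.25, 0.5, 0.25, 0.75.
f(4) = 18, f(5.25) = 23, f(6.5) = 28, f(7) = 30, f(7.25) = 31, f(8) = 34.
On each subinterval the trapezoid contributes (Δt_i/2)·[f(t_{i-1}) + f(t_i)].
Sum = 104.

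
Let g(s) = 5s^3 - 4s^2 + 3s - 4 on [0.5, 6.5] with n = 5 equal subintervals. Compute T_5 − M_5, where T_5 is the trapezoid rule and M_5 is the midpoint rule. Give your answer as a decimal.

104.76

T_5 = 1974.09.
M_5 = 1869.33.
T_5 − M_5 = 104.76.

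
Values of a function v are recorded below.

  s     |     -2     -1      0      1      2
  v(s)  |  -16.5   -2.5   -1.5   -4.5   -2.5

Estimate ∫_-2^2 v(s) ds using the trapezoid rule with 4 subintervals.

Δs = 1.
T_4 = (1/2)·[(-16.5) + 2·(-2.5) + 2·(-1.5) + 2·(-4.5) + (-2.5)] = -18.

-18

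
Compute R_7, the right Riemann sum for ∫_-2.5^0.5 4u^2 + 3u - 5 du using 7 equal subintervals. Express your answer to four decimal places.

Δu = (0.5 − (-2.5))/7 = 3/7.
Right endpoints: -29/14, -23/14, -17/14, -11/14, -5/14, 1/14, 0.5.
f(-29/14) = 583/98, f(-23/14) = 85/98, f(-17/14) = -269/98, f(-11/14) = -479/98, f(-5/14) = -545/98, f(1/14) = -467/98, f(0.5) = -2.5.
Sum = Δu · [f(-29/14) + f(-23/14) + f(-17/14) + ...].
Sum ≈ -5.8469.

-5.8469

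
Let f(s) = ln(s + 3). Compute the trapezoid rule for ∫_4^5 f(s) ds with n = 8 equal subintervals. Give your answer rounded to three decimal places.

2.014

Δs = (5 − 4)/8 = 0.125.
f(4) ≈ 1.946, f(4.125) ≈ 1.964, f(4.25) ≈ 1.981, f(4.375) ≈ 1.998, f(4.5) ≈ 2.015, f(4.625) ≈ 2.031, f(4.75) ≈ 2.048, f(4.875) ≈ 2.064, f(5) ≈ 2.079.
T_8 = (Δs/2)·[f(s_0) + 2f(s_1) + ... + 2f(s_{7}) + f(s_8)].
Sum ≈ 2.014.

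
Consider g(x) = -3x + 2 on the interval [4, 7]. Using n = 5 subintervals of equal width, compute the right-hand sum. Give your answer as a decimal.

-46.2

Δx = (7 − 4)/5 = 0.6.
Right endpoints: 4.6, 5.2, 5.8, 6.4, 7.
g(4.6) = -11.8, g(5.2) = -13.6, g(5.8) = -15.4, g(6.4) = -17.2, g(7) = -19.
Sum = Δx · [g(4.6) + g(5.2) + g(5.8) + g(6.4) + g(7)].
Sum = -46.2.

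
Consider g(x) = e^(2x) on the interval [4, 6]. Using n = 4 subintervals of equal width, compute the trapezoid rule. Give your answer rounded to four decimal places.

86435.7831

Δx = (6 − 4)/4 = 0.5.
g(4) ≈ 2980.9580, g(4.5) ≈ 8103.0839, g(5) ≈ 22026.4658, g(5.5) ≈ 59874.1417, g(6) ≈ 162754.7914.
T_4 = (Δx/2)·[g(x_0) + 2g(x_1) + 2g(x_2) + 2g(x_3) + g(x_4)].
Sum ≈ 86435.7831.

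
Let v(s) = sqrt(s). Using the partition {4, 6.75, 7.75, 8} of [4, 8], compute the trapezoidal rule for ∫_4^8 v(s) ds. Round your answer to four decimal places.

Subinterval widths: 2.75, 1, 0.25.
v(4) ≈ 2.0000, v(6.75) ≈ 2.5981, v(7.75) ≈ 2.7839, v(8) ≈ 2.8284.
On each subinterval the trapezoid contributes (Δs_i/2)·[v(s_{i-1}) + v(s_i)].
Sum ≈ 9.7149.

9.7149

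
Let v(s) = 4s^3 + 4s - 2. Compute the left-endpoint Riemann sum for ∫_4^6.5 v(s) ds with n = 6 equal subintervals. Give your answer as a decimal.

1403.515625

Δs = (6.5 − 4)/6 = 5/12.
Left endpoints: 4, 53/12, 29/6, 5.25, 17/3, 73/12.
v(4) = 270, v(53/12) = 155645/432, v(29/6) = 25325/54, v(5.25) = 597.8125, v(17/3) = 20210/27, v(73/12) = 398665/432.
Sum = Δs · [v(4) + v(53/12) + v(29/6) + ...].
Sum = 1403.515625.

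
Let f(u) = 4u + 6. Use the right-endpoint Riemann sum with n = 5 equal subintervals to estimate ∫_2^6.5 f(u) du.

111.6

Δu = (6.5 − 2)/5 = 0.9.
Right endpoints: 2.9, 3.8, 4.7, 5.6, 6.5.
f(2.9) = 17.6, f(3.8) = 21.2, f(4.7) = 24.8, f(5.6) = 28.4, f(6.5) = 32.
Sum = Δu · [f(2.9) + f(3.8) + f(4.7) + f(5.6) + f(6.5)].
Sum = 111.6.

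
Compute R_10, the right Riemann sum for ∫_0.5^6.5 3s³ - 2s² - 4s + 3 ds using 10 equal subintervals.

Δs = (6.5 − 0.5)/10 = 0.6.
Right endpoints: 1.1, 1.7, 2.3, 2.9, 3.5, 4.1, 4.7, 5.3, 5.9, 6.5.
f(1.1) = 0.173, f(1.7) = 5.159, f(2.3) = 19.721, f(2.9) = 47.747, f(3.5) = 93.125, f(4.1) = 159.743, f(4.7) = 251.489, f(5.3) = 372.251, f(5.9) = 525.917, f(6.5) = 716.375.
Sum = Δs · [f(1.1) + f(1.7) + f(2.3) + ...].
Sum = 1315.02.

1315.02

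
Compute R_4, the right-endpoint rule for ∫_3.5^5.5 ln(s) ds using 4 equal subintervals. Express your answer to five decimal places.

3.10228

Δs = (5.5 − 3.5)/4 = 0.5.
Right endpoints: 4, 4.5, 5, 5.5.
f(4) ≈ 1.38629, f(4.5) ≈ 1.50408, f(5) ≈ 1.60944, f(5.5) ≈ 1.70475.
Sum = Δs · [f(4) + f(4.5) + f(5) + f(5.5)].
Sum ≈ 3.10228.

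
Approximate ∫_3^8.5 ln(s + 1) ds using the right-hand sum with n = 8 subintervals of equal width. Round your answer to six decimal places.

Δs = (8.5 − 3)/8 = 0.6875.
Right endpoints: 3.6875, 4.375, 5.0625, 5.75, 6.4375, 7.125, 7.8125, 8.5.
f(3.6875) ≈ 1.544899, f(4.375) ≈ 1.681759, f(5.0625) ≈ 1.802122, f(5.75) ≈ 1.909543, f(6.4375) ≈ 2.006535, f(7.125) ≈ 2.094946, f(7.8125) ≈ 2.176171, f(8.5) ≈ 2.251292.
Sum = Δs · [f(3.6875) + f(4.375) + f(5.0625) + ...].
Sum ≈ 10.633746.

10.633746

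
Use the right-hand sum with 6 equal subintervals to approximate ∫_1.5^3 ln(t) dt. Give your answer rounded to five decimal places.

1.27255

Δt = (3 − 1.5)/6 = 0.25.
Right endpoints: 1.75, 2, 2.25, 2.5, 2.75, 3.
f(1.75) ≈ 0.55962, f(2) ≈ 0.69315, f(2.25) ≈ 0.81093, f(2.5) ≈ 0.91629, f(2.75) ≈ 1.01160, f(3) ≈ 1.09861.
Sum = Δt · [f(1.75) + f(2) + f(2.25) + ...].
Sum ≈ 1.27255.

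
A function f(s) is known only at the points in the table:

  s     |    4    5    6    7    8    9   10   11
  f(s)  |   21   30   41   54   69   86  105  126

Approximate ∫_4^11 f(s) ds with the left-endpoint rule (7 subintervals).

406

Δs = 1.
Sum = 1·[21 + 30 + 41 + 54 + 69 + 86 + 105] = 406.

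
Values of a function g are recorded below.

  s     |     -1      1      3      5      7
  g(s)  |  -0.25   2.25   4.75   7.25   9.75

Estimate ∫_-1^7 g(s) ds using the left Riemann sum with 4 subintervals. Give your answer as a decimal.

28

Δs = 2.
Sum = 2·[(-0.25) + 2.25 + 4.75 + 7.25] = 28.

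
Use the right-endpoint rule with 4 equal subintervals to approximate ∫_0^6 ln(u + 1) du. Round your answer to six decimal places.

Δu = (6 − 0)/4 = 1.5.
Right endpoints: 1.5, 3, 4.5, 6.
f(1.5) ≈ 0.916291, f(3) ≈ 1.386294, f(4.5) ≈ 1.704748, f(6) ≈ 1.945910.
Sum = Δu · [f(1.5) + f(3) + f(4.5) + f(6)].
Sum ≈ 8.929865.

8.929865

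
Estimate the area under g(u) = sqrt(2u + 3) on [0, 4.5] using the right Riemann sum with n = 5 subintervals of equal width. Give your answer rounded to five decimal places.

12.88445

Δu = (4.5 − 0)/5 = 0.9.
Right endpoints: 0.9, 1.8, 2.7, 3.6, 4.5.
g(0.9) ≈ 2.19089, g(1.8) ≈ 2.56905, g(2.7) ≈ 2.89828, g(3.6) ≈ 3.19374, g(4.5) ≈ 3.46410.
Sum = Δu · [g(0.9) + g(1.8) + g(2.7) + g(3.6) + g(4.5)].
Sum ≈ 12.88445.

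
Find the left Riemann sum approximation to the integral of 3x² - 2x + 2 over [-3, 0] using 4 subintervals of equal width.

Δx = (0 − (-3))/4 = 0.75.
Left endpoints: -3, -2.25, -1.5, -0.75.
f(-3) = 35, f(-2.25) = 21.6875, f(-1.5) = 11.75, f(-0.75) = 5.1875.
Sum = Δx · [f(-3) + f(-2.25) + f(-1.5) + f(-0.75)].
Sum = 55.21875.

55.21875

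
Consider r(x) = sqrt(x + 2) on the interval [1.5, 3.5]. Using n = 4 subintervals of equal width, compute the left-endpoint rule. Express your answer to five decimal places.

Δx = (3.5 − 1.5)/4 = 0.5.
Left endpoints: 1.5, 2, 2.5, 3.
r(1.5) ≈ 1.87083, r(2) ≈ 2.00000, r(2.5) ≈ 2.12132, r(3) ≈ 2.23607.
Sum = Δx · [r(1.5) + r(2) + r(2.5) + r(3)].
Sum ≈ 4.11411.

4.11411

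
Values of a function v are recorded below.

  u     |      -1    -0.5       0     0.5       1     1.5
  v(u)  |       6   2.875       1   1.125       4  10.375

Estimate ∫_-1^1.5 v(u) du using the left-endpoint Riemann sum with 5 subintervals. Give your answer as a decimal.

Δu = 0.5.
Sum = 0.5·[6 + 2.875 + 1 + 1.125 + 4] = 7.5.

7.5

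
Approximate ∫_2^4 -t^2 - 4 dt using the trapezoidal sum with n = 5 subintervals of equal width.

Δt = (4 − 2)/5 = 0.4.
f(2) = -8, f(2.4) = -9.76, f(2.8) = -11.84, f(3.2) = -14.24, f(3.6) = -16.96, f(4) = -20.
T_5 = (Δt/2)·[f(t_0) + 2f(t_1) + ... + 2f(t_{4}) + f(t_5)].
Sum = -26.72.

-26.72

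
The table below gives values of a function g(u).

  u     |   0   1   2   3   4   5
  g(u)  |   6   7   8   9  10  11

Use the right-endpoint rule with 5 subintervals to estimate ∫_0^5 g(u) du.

45

Δu = 1.
Sum = 1·[7 + 8 + 9 + 10 + 11] = 45.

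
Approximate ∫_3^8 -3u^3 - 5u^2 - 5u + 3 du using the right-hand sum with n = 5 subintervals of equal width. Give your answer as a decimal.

-4865

Δu = (8 − 3)/5 = 1.
Right endpoints: 4, 5, 6, 7, 8.
f(4) = -289, f(5) = -522, f(6) = -855, f(7) = -1306, f(8) = -1893.
Sum = Δu · [f(4) + f(5) + f(6) + f(7) + f(8)].
Sum = -4865.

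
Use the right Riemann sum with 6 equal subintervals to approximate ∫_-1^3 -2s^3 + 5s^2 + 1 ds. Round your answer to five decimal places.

5.03704

Δs = (3 − (-1))/6 = 2/3.
Right endpoints: -1/3, 1/3, 1, 5/3, 7/3, 3.
f(-1/3) = 44/27, f(1/3) = 40/27, f(1) = 4, f(5/3) = 152/27, f(7/3) = 76/27, f(3) = -8.
Sum = Δs · [f(-1/3) + f(1/3) + f(1) + ...].
Sum ≈ 5.03704.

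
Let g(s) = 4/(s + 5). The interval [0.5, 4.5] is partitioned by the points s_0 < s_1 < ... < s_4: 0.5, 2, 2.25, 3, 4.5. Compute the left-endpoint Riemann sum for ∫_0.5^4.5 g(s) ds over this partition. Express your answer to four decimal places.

Subinterval widths: 1.5, 0.25, 0.75, 1.5.
Left endpoints: 0.5, 2, 2.25, 3.
g(0.5) = 8/11, g(2) = 4/7, g(2.25) = 16/29, g(3) = 0.5.
Sum = Σ Δs_i · g(s_i).
Sum ≈ 2.3976.

2.3976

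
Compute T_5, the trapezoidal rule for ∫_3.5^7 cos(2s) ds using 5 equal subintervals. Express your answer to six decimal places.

Δs = (7 − 3.5)/5 = 0.7.
f(3.5) ≈ 0.753902, f(4.2) ≈ -0.519289, f(4.9) ≈ -0.930426, f(5.6) ≈ 0.203005, f(6.3) ≈ 0.999435, f(7) ≈ 0.136737.
T_5 = (Δs/2)·[f(s_0) + 2f(s_1) + ... + 2f(s_{4}) + f(s_5)].
Sum ≈ 0.138631.

0.138631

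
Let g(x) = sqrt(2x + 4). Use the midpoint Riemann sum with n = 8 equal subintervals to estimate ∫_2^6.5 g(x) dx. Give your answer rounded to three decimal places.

Δx = (6.5 − 2)/8 = 0.5625.
Midpoints: 2.28125, 2.84375, 3.40625, 3.96875, 4.53125, 5.09375, 5.65625, 6.21875.
g(2.28125) ≈ 2.926, g(2.84375) ≈ 3.112, g(3.40625) ≈ 3.288, g(3.96875) ≈ 3.455, g(4.53125) ≈ 3.614, g(5.09375) ≈ 3.767, g(5.65625) ≈ 3.913, g(6.21875) ≈ 4.054.
Sum = Δx · [g(2.28125) + g(2.84375) + g(3.40625) + ...].
Sum ≈ 15.823.

15.823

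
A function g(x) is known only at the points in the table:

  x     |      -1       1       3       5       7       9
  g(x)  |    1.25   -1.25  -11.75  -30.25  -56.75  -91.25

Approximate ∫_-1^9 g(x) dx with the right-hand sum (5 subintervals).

-382.5

Δx = 2.
Sum = 2·[(-1.25) + (-11.75) + (-30.25) + (-56.75) + (-91.25)] = -382.5.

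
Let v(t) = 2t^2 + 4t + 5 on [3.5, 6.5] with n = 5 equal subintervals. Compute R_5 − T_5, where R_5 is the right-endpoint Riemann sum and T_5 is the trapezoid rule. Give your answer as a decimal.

R_5 = 251.46.
T_5 = 229.86.
R_5 − T_5 = 21.6.

21.6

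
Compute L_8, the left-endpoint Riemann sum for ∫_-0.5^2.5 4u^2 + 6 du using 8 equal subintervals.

Δu = (2.5 − (-0.5))/8 = 0.375.
Left endpoints: -0.5, -0.125, 0.25, 0.625, 1, 1.375, 1.75, 2.125.
f(-0.5) = 7, f(-0.125) = 6.0625, f(0.25) = 6.25, f(0.625) = 7.5625, f(1) = 10, f(1.375) = 13.5625, f(1.75) = 18.25, f(2.125) = 24.0625.
Sum = Δu · [f(-0.5) + f(-0.125) + f(0.25) + ...].
Sum = 34.78125.

34.78125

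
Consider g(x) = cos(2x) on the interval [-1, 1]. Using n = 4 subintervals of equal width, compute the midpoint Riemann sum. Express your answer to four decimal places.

Δx = (1 − (-1))/4 = 0.5.
Midpoints: -0.75, -0.25, 0.25, 0.75.
g(-0.75) ≈ 0.0707, g(-0.25) ≈ 0.8776, g(0.25) ≈ 0.8776, g(0.75) ≈ 0.0707.
Sum = Δx · [g(-0.75) + g(-0.25) + g(0.25) + g(0.75)].
Sum ≈ 0.9483.

0.9483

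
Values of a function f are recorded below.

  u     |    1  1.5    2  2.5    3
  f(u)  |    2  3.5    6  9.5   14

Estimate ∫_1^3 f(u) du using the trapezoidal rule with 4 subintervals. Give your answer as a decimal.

13.5

Δu = 0.5.
T_4 = (0.5/2)·[2 + 2·3.5 + 2·6 + 2·9.5 + 14] = 13.5.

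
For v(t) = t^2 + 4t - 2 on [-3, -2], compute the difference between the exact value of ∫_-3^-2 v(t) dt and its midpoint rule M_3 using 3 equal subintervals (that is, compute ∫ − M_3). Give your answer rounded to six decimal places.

Exact integral: ∫_-3^-2 v(t) dt ≈ -5.66666667.
M_3 ≈ -5.67592593.
Error ≈ -5.66666667 − (-5.67592593) ≈ 0.009259.

0.009259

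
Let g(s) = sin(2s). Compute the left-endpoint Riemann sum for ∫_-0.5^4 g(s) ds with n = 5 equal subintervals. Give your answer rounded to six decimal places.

Δs = (4 − (-0.5))/5 = 0.9.
Left endpoints: -0.5, 0.4, 1.3, 2.2, 3.1.
g(-0.5) ≈ -0.841471, g(0.4) ≈ 0.717356, g(1.3) ≈ 0.515501, g(2.2) ≈ -0.951602, g(3.1) ≈ -0.083089.
Sum = Δs · [g(-0.5) + g(0.4) + g(1.3) + g(2.2) + g(3.1)].
Sum ≈ -0.578974.

-0.578974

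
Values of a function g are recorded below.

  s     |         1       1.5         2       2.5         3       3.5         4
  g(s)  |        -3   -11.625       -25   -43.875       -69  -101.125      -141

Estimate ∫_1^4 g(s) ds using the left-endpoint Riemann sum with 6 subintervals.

Δs = 0.5.
Sum = 0.5·[(-3) + (-11.625) + (-25) + (-43.875) + (-69) + (-101.125)] = -126.8125.

-126.8125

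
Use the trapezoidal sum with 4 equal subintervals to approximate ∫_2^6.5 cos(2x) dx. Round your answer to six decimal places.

Δx = (6.5 − 2)/4 = 1.125.
f(2) ≈ -0.653644, f(3.125) ≈ 0.999449, f(4.25) ≈ -0.602012, f(5.375) ≈ -0.243113, f(6.5) ≈ 0.907447.
T_4 = (Δx/2)·[f(x_0) + 2f(x_1) + 2f(x_2) + 2f(x_3) + f(x_4)].
Sum ≈ 0.316379.

0.316379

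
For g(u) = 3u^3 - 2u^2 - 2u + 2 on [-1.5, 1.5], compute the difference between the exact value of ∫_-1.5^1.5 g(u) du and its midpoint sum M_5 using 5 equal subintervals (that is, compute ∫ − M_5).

Exact integral: ∫_-1.5^1.5 g(u) du = 1.5.
M_5 = 1.68.
Error = 1.5 − 1.68 = -0.18.

-0.18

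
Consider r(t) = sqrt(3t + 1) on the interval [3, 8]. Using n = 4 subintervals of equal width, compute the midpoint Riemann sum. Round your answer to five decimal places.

Δt = (8 − 3)/4 = 1.25.
Midpoints: 3.625, 4.875, 6.125, 7.375.
r(3.625) ≈ 3.44601, r(4.875) ≈ 3.95285, r(6.125) ≈ 4.40170, r(7.375) ≈ 4.80885.
Sum = Δt · [r(3.625) + r(4.875) + r(6.125) + r(7.375)].
Sum ≈ 20.76176.

20.76176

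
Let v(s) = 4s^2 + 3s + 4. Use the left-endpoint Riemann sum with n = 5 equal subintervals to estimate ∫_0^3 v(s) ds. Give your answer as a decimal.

Δs = (3 − 0)/5 = 0.6.
Left endpoints: 0, 0.6, 1.2, 1.8, 2.4.
v(0) = 4, v(0.6) = 7.24, v(1.2) = 13.36, v(1.8) = 22.36, v(2.4) = 34.24.
Sum = Δs · [v(0) + v(0.6) + v(1.2) + v(1.8) + v(2.4)].
Sum = 48.72.

48.72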